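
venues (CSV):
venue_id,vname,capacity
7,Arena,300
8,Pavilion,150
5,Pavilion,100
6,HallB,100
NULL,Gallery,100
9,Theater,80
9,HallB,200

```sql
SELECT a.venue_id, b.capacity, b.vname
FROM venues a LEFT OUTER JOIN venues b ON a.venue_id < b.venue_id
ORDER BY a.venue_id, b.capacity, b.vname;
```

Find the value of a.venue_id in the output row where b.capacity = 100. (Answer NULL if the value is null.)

LEFT JOIN keeps every row from `venues a`; unmatched rows get NULL for `venues b`'s columns.
Matching on a.venue_id < b.venue_id. A NULL in a compared column never satisfies the condition.
Matched pairs: 14; unmatched a rows kept: 3.

5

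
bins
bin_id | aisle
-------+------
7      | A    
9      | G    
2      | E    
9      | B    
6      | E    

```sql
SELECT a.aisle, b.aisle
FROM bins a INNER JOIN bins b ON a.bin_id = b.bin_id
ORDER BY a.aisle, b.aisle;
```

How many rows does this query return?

7

INNER JOIN keeps only pairs where the ON condition holds.
Matching on a.bin_id = b.bin_id.
Matched pairs: 7.
Total: 7 rows.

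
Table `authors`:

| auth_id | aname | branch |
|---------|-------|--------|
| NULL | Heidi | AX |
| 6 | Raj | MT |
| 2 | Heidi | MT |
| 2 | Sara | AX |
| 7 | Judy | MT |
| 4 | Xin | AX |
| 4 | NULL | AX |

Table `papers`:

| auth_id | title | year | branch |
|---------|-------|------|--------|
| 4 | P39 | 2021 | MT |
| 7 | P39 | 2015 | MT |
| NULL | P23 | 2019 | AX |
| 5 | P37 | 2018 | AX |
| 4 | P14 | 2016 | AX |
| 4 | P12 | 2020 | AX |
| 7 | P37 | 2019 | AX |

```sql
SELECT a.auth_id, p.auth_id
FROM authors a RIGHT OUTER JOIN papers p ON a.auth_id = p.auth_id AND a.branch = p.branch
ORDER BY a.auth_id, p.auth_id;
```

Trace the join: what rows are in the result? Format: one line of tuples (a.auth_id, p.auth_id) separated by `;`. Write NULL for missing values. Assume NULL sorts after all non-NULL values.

(4, 4); (4, 4); (4, 4); (4, 4); (7, 7); (NULL, 4); (NULL, 5); (NULL, 7); (NULL, NULL)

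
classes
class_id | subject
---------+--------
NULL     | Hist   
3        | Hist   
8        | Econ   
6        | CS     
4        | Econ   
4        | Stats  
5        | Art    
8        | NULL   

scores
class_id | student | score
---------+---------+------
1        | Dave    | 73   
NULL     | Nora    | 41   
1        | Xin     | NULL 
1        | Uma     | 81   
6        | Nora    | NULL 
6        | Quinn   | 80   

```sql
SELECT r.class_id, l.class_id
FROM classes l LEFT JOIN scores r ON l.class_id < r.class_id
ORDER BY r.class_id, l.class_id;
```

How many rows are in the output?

12

LEFT JOIN keeps every row from `classes`; unmatched rows get NULL for `scores`'s columns.
Matching on l.class_id < r.class_id. A NULL in a compared column never satisfies the condition.
- l row (class_id=NULL): no match → kept, r columns NULL.
- l row (class_id=3): matches 2 r row(s) → 2 output row(s).
- l row (class_id=8): no match → kept, r columns NULL.
- l row (class_id=6): no match → kept, r columns NULL.
- l row (class_id=4): matches 2 r row(s) → 2 output row(s).
- l row (class_id=4): matches 2 r row(s) → 2 output row(s).
- l row (class_id=5): matches 2 r row(s) → 2 output row(s).
- l row (class_id=8): no match → kept, r columns NULL.
Total: 8 matched + 4 padded = 12 rows.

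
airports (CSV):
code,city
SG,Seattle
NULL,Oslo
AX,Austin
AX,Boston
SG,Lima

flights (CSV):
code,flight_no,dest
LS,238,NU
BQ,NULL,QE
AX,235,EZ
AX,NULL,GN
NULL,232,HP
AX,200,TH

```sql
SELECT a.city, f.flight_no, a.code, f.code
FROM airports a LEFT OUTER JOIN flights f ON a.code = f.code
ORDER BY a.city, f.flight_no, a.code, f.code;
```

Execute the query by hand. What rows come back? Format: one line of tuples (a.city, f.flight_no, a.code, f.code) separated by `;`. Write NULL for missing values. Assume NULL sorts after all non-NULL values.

(Austin, 200, AX, AX); (Austin, 235, AX, AX); (Austin, NULL, AX, AX); (Boston, 200, AX, AX); (Boston, 235, AX, AX); (Boston, NULL, AX, AX); (Lima, NULL, SG, NULL); (Oslo, NULL, NULL, NULL); (Seattle, NULL, SG, NULL)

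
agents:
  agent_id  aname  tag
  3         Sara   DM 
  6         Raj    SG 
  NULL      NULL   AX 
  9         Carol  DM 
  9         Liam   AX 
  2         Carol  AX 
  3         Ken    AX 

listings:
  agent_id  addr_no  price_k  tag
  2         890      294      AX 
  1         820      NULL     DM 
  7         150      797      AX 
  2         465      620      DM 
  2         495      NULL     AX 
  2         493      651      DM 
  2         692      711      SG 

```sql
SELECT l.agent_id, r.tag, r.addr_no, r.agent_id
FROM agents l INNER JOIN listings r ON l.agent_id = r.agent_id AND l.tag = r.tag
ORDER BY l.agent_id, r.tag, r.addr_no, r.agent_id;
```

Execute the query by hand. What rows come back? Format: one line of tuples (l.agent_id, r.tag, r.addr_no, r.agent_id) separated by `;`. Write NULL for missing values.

INNER JOIN keeps only pairs where the ON condition holds.
Matching on l.agent_id = r.agent_id AND l.tag = r.tag. A NULL in a compared column never satisfies the condition.
Matched pairs: 2.

(2, AX, 495, 2); (2, AX, 890, 2)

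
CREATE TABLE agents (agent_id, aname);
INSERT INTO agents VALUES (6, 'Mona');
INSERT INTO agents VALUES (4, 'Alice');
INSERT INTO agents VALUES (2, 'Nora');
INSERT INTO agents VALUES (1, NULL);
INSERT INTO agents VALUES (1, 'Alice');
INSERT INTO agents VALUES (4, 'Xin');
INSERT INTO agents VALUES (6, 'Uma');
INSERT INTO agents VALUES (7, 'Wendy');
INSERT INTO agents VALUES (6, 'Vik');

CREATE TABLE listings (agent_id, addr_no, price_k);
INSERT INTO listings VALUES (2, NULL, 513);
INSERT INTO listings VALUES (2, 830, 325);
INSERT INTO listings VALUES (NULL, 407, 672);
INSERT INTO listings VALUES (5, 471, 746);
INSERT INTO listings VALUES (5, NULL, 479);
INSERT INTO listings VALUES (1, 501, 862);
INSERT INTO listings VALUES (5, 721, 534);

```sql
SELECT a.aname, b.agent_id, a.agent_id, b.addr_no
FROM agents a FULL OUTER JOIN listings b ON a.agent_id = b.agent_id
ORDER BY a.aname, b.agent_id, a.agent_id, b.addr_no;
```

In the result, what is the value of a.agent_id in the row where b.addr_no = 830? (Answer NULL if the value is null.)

FULL OUTER JOIN keeps every row from both sides; unmatched rows get NULL for the other side's columns.
Matching on a.agent_id = b.agent_id. A NULL in a compared column never satisfies the condition.
Matched pairs: 4; unmatched a rows kept: 6; unmatched b rows kept: 4.

2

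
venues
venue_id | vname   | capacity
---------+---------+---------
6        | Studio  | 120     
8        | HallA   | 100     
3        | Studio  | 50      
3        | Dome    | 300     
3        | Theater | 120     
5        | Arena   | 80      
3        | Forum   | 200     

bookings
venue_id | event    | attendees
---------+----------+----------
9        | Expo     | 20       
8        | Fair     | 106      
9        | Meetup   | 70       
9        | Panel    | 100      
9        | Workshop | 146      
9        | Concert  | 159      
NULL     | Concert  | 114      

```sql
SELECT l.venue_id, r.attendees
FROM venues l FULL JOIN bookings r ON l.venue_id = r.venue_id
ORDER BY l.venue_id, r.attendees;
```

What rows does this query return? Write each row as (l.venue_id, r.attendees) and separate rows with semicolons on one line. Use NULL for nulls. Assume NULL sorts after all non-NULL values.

FULL OUTER JOIN keeps every row from both sides; unmatched rows get NULL for the other side's columns.
Matching on l.venue_id = r.venue_id. A NULL in a compared column never satisfies the condition.
Matched pairs: 1; unmatched l rows kept: 6; unmatched r rows kept: 6.

(3, NULL); (3, NULL); (3, NULL); (3, NULL); (5, NULL); (6, NULL); (8, 106); (NULL, 20); (NULL, 70); (NULL, 100); (NULL, 114); (NULL, 146); (NULL, 159)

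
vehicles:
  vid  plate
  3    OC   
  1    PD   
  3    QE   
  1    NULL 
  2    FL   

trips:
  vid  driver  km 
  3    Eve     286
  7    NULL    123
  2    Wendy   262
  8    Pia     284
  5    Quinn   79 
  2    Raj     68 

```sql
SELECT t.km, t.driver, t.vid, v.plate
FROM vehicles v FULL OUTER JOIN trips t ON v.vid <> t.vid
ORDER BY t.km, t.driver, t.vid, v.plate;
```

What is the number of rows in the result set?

26

FULL OUTER JOIN keeps every row from both sides; unmatched rows get NULL for the other side's columns.
Matching on v.vid <> t.vid.
- v[0] vid=3 → 5 match(es) in t → 5 row(s).
- v[1] vid=1 → 6 match(es) in t → 6 row(s).
- v[2] vid=3 → 5 match(es) in t → 5 row(s).
- v[3] vid=1 → 6 match(es) in t → 6 row(s).
- v[4] vid=2 → 4 match(es) in t → 4 row(s).
Total: 26 rows.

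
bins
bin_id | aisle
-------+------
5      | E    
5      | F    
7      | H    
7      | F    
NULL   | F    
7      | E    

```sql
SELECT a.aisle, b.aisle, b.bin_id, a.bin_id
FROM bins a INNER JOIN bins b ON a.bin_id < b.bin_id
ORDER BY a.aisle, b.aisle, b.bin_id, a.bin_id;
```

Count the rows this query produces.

INNER JOIN keeps only pairs where the ON condition holds.
Matching on a.bin_id < b.bin_id. A NULL in a compared column never satisfies the condition.
- bin_id=5: 3 matching b row(s), so 3 row(s) emitted.
- bin_id=5: 3 matching b row(s), so 3 row(s) emitted.
- bin_id=7: no matching b row, dropped.
- bin_id=7: no matching b row, dropped.
- bin_id=NULL: no matching b row, dropped.
- bin_id=7: no matching b row, dropped.
Total: 6 rows.

6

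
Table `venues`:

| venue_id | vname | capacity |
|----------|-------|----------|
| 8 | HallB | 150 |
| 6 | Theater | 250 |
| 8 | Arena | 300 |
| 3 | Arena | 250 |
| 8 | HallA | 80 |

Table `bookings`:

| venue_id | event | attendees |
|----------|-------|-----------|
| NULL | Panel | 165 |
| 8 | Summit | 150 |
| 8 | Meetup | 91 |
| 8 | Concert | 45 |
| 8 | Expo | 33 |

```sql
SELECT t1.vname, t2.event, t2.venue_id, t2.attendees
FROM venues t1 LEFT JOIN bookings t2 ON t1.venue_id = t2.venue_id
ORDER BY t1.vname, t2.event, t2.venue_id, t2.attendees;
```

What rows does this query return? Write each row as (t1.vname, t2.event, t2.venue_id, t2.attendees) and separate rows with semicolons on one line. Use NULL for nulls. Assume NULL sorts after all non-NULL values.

LEFT JOIN keeps every row from `venues`; unmatched rows get NULL for `bookings`'s columns.
Matching on t1.venue_id = t2.venue_id. A NULL in a compared column never satisfies the condition.
- t1 (venue_id=8) pairs with 4 row(s) of t2.
- t1 (venue_id=6) has no partner → padded with NULL.
- t1 (venue_id=8) pairs with 4 row(s) of t2.
- t1 (venue_id=3) has no partner → padded with NULL.
- t1 (venue_id=8) pairs with 4 row(s) of t2.

(Arena, Concert, 8, 45); (Arena, Expo, 8, 33); (Arena, Meetup, 8, 91); (Arena, Summit, 8, 150); (Arena, NULL, NULL, NULL); (HallA, Concert, 8, 45); (HallA, Expo, 8, 33); (HallA, Meetup, 8, 91); (HallA, Summit, 8, 150); (HallB, Concert, 8, 45); (HallB, Expo, 8, 33); (HallB, Meetup, 8, 91); (HallB, Summit, 8, 150); (Theater, NULL, NULL, NULL)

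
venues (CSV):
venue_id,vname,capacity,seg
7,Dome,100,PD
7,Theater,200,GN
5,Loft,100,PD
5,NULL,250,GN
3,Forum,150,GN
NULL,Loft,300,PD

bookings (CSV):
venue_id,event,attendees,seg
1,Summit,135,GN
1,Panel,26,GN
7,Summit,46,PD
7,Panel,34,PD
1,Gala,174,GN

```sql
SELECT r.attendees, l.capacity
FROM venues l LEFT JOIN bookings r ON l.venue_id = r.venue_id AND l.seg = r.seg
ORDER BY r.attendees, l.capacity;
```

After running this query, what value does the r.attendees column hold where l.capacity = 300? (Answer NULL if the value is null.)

NULL

LEFT JOIN keeps every row from `venues`; unmatched rows get NULL for `bookings`'s columns.
Matching on l.venue_id = r.venue_id AND l.seg = r.seg. A NULL in a compared column never satisfies the condition.
- l (venue_id=7, seg=PD) pairs with 2 row(s) of r.
- l (venue_id=7, seg=GN) has no partner → padded with NULL.
- l (venue_id=5, seg=PD) has no partner → padded with NULL.
- l (venue_id=5, seg=GN) has no partner → padded with NULL.
- l (venue_id=3, seg=GN) has no partner → padded with NULL.
- l (venue_id=NULL, seg=PD) has no partner → padded with NULL.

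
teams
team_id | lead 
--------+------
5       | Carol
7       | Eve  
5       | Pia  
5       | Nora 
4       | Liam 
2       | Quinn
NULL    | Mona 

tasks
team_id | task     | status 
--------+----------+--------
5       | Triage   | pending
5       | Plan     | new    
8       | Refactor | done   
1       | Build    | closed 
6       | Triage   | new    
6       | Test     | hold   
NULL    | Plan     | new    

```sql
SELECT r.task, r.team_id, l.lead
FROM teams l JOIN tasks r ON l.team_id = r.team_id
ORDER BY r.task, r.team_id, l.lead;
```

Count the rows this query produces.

INNER JOIN keeps only pairs where the ON condition holds.
Matching on l.team_id = r.team_id. A NULL in a compared column never satisfies the condition.
- l row (team_id=5): matches 2 r row(s) → 2 output row(s).
- l row (team_id=7): no match → dropped.
- l row (team_id=5): matches 2 r row(s) → 2 output row(s).
- l row (team_id=5): matches 2 r row(s) → 2 output row(s).
- l row (team_id=4): no match → dropped.
- l row (team_id=2): no match → dropped.
- l row (team_id=NULL): no match → dropped.
Total: 6 rows.

6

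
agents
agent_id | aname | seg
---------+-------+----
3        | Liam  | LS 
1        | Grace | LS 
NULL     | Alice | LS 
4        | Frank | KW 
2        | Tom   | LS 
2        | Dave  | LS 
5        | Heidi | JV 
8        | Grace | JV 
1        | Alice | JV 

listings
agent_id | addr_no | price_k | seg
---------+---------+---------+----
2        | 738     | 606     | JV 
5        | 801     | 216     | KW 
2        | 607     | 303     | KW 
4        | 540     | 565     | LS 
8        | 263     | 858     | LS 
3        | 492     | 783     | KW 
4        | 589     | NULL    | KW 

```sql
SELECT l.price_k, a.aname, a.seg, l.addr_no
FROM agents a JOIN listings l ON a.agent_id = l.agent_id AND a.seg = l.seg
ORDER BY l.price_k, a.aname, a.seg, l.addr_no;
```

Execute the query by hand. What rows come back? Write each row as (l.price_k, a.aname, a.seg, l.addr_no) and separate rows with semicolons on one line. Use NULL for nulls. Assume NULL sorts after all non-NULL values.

INNER JOIN keeps only pairs where the ON condition holds.
Matching on a.agent_id = l.agent_id AND a.seg = l.seg. A NULL in a compared column never satisfies the condition.
- agent_id=3, seg=LS: no matching l row, dropped.
- agent_id=1, seg=LS: no matching l row, dropped.
- agent_id=NULL, seg=LS: no matching l row, dropped.
- agent_id=4, seg=KW: 1 matching l row(s), so 1 row(s) emitted.
- agent_id=2, seg=LS: no matching l row, dropped.
- agent_id=2, seg=LS: no matching l row, dropped.
- agent_id=5, seg=JV: no matching l row, dropped.
- agent_id=8, seg=JV: no matching l row, dropped.
- agent_id=1, seg=JV: no matching l row, dropped.
After projecting and ordering:
l.price_k | a.aname | a.seg | l.addr_no
NULL | Frank | KW | 589

(NULL, Frank, KW, 589)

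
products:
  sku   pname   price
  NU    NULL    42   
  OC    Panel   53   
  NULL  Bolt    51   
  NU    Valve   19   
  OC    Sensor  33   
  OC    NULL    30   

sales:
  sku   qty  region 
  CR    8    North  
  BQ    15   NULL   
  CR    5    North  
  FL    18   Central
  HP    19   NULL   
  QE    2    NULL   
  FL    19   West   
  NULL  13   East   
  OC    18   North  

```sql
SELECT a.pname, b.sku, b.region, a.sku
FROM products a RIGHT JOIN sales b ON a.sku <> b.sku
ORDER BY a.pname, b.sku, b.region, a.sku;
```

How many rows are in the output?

38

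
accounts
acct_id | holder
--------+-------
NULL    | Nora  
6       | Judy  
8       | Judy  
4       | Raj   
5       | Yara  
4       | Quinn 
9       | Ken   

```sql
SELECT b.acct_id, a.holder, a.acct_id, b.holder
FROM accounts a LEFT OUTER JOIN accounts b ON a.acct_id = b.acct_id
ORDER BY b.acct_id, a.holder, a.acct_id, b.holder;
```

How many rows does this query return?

LEFT JOIN keeps every row from `accounts a`; unmatched rows get NULL for `accounts b`'s columns.
Matching on a.acct_id = b.acct_id. A NULL in a compared column never satisfies the condition.
- a[0] acct_id=NULL → no match; kept with NULLs on the b side.
- a[1] acct_id=6 → 1 match(es) in b → 1 row(s).
- a[2] acct_id=8 → 1 match(es) in b → 1 row(s).
- a[3] acct_id=4 → 2 match(es) in b → 2 row(s).
- a[4] acct_id=5 → 1 match(es) in b → 1 row(s).
- a[5] acct_id=4 → 2 match(es) in b → 2 row(s).
- a[6] acct_id=9 → 1 match(es) in b → 1 row(s).
Total: 8 matched + 1 padded = 9 rows.

9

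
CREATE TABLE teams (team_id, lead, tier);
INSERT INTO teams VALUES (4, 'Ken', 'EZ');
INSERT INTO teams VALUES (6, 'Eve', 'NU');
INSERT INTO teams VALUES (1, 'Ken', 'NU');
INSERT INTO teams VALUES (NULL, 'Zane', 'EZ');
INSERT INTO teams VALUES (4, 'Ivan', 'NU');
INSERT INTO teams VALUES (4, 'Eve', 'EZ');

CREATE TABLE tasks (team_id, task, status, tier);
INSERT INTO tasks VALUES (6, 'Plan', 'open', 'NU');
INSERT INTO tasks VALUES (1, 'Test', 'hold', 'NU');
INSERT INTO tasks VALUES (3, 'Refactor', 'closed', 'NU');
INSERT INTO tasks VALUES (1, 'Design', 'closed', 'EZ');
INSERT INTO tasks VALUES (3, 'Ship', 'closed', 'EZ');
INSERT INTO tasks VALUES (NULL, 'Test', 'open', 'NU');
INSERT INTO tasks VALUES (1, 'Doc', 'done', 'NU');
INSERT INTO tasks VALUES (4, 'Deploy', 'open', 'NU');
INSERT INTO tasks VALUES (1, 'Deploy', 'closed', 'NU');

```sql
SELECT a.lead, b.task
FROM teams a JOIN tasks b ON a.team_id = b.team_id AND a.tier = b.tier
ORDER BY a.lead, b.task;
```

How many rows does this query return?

INNER JOIN keeps only pairs where the ON condition holds.
Matching on a.team_id = b.team_id AND a.tier = b.tier. A NULL in a compared column never satisfies the condition.
- a[0] team_id=4, tier=EZ → no match; dropped.
- a[1] team_id=6, tier=NU → 1 match(es) in b → 1 row(s).
- a[2] team_id=1, tier=NU → 3 match(es) in b → 3 row(s).
- a[3] team_id=NULL, tier=EZ → no match; dropped.
- a[4] team_id=4, tier=NU → 1 match(es) in b → 1 row(s).
- a[5] team_id=4, tier=EZ → no match; dropped.
Total: 5 rows.

5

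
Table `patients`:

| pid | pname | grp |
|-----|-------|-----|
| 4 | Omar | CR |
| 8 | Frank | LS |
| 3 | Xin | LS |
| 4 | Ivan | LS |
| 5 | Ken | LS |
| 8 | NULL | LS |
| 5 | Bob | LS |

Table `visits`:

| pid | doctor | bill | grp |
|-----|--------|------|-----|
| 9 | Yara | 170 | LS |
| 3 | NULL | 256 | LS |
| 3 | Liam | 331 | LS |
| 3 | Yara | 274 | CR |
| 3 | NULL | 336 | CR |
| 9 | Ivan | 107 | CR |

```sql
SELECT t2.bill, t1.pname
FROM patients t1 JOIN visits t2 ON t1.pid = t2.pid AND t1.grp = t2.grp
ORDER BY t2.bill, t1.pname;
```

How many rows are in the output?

INNER JOIN keeps only pairs where the ON condition holds.
Matching on t1.pid = t2.pid AND t1.grp = t2.grp.
Matched pairs: 2.
Total: 2 rows.

2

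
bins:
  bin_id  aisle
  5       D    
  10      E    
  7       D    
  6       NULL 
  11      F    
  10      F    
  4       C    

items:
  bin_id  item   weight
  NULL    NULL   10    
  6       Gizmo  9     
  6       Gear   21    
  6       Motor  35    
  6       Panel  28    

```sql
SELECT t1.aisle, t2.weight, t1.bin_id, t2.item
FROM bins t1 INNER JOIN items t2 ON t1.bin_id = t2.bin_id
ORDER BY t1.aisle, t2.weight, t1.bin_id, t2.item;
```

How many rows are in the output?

4

INNER JOIN keeps only pairs where the ON condition holds.
Matching on t1.bin_id = t2.bin_id. A NULL in a compared column never satisfies the condition.
Matched pairs: 4.
Total: 4 rows.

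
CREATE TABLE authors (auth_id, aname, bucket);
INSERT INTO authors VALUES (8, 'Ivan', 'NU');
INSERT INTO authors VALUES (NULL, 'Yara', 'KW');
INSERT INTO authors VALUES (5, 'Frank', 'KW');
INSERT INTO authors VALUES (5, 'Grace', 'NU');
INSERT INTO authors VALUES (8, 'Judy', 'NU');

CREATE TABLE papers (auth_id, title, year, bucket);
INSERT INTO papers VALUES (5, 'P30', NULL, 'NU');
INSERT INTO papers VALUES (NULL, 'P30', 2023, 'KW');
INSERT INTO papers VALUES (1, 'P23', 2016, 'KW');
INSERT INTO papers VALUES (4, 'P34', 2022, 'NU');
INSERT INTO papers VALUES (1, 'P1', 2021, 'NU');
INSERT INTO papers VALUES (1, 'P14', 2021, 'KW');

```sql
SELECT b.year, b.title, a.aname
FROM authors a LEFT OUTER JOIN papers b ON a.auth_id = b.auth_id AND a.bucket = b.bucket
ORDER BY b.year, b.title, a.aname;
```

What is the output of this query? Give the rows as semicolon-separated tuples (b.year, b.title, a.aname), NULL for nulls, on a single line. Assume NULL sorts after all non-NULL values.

(NULL, P30, Grace); (NULL, NULL, Frank); (NULL, NULL, Ivan); (NULL, NULL, Judy); (NULL, NULL, Yara)

LEFT JOIN keeps every row from `authors`; unmatched rows get NULL for `papers`'s columns.
Matching on a.auth_id = b.auth_id AND a.bucket = b.bucket. A NULL in a compared column never satisfies the condition.
- a (auth_id=8, bucket=NU) has no partner → padded with NULL.
- a (auth_id=NULL, bucket=KW) has no partner → padded with NULL.
- a (auth_id=5, bucket=KW) has no partner → padded with NULL.
- a (auth_id=5, bucket=NU) pairs with 1 row(s) of b.
- a (auth_id=8, bucket=NU) has no partner → padded with NULL.
After projecting and ordering:
b.year | b.title | a.aname
NULL | P30 | Grace
NULL | NULL | Frank
NULL | NULL | Ivan
NULL | NULL | Judy
NULL | NULL | Yara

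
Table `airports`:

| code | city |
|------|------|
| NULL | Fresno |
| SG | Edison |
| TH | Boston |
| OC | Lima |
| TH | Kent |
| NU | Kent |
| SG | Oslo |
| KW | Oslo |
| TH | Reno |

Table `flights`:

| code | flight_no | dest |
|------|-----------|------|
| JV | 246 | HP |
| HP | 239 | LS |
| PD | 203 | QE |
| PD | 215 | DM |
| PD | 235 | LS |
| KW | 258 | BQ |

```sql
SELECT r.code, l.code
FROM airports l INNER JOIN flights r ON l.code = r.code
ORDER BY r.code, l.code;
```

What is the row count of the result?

INNER JOIN keeps only pairs where the ON condition holds.
Matching on l.code = r.code. A NULL in a compared column never satisfies the condition.
- l row (code=NULL): no match → dropped.
- l row (code=SG): no match → dropped.
- l row (code=TH): no match → dropped.
- l row (code=OC): no match → dropped.
- l row (code=TH): no match → dropped.
- l row (code=NU): no match → dropped.
- l row (code=SG): no match → dropped.
- l row (code=KW): matches 1 r row(s) → 1 output row(s).
- l row (code=TH): no match → dropped.
Total: 1 rows.

1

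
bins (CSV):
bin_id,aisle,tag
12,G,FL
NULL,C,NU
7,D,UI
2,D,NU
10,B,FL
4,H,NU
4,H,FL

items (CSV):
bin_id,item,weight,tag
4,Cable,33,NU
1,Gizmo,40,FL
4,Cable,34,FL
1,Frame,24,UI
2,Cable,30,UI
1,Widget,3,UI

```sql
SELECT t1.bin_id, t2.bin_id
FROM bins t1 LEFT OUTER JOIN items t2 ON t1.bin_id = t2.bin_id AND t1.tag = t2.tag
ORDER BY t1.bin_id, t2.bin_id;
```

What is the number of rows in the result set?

LEFT JOIN keeps every row from `bins`; unmatched rows get NULL for `items`'s columns.
Matching on t1.bin_id = t2.bin_id AND t1.tag = t2.tag. A NULL in a compared column never satisfies the condition.
- t1 row (bin_id=12, tag=FL): no match → kept, t2 columns NULL.
- t1 row (bin_id=NULL, tag=NU): no match → kept, t2 columns NULL.
- t1 row (bin_id=7, tag=UI): no match → kept, t2 columns NULL.
- t1 row (bin_id=2, tag=NU): no match → kept, t2 columns NULL.
- t1 row (bin_id=10, tag=FL): no match → kept, t2 columns NULL.
- t1 row (bin_id=4, tag=NU): matches 1 t2 row(s) → 1 output row(s).
- t1 row (bin_id=4, tag=FL): matches 1 t2 row(s) → 1 output row(s).
Total: 2 matched + 5 padded = 7 rows.

7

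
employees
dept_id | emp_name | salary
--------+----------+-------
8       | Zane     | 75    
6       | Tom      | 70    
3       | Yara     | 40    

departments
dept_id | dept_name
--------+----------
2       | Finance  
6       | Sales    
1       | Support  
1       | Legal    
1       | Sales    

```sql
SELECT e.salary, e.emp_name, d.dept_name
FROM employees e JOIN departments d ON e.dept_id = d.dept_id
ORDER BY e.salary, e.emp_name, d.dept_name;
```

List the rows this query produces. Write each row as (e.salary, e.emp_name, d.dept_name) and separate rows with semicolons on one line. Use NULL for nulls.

INNER JOIN keeps only pairs where the ON condition holds.
Matching on e.dept_id = d.dept_id.
Matched pairs: 1.

(70, Tom, Sales)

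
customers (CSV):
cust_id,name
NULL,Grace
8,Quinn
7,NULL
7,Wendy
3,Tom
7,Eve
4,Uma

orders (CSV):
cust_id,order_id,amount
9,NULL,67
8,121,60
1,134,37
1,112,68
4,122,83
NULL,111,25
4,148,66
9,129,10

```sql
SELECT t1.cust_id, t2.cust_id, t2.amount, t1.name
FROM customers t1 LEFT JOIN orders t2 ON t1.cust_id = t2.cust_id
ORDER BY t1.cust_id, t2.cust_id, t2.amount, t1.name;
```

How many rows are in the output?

8

LEFT JOIN keeps every row from `customers`; unmatched rows get NULL for `orders`'s columns.
Matching on t1.cust_id = t2.cust_id. A NULL in a compared column never satisfies the condition.
Matched pairs: 3; unmatched t1 rows kept: 5.
Total: 3 matched + 5 padded = 8 rows.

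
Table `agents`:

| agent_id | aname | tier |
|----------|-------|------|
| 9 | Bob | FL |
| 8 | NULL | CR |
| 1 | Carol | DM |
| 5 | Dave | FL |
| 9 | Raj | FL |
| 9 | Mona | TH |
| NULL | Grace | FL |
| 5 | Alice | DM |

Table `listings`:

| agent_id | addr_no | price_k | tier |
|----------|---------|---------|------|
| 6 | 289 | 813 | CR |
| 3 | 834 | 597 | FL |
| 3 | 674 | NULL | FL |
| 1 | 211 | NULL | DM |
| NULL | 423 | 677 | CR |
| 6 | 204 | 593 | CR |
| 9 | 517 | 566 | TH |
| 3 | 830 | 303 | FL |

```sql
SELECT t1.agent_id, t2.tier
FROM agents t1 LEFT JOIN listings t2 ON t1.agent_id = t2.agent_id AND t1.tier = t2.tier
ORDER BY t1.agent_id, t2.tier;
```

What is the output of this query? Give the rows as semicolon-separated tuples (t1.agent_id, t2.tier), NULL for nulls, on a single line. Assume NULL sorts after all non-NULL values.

LEFT JOIN keeps every row from `agents`; unmatched rows get NULL for `listings`'s columns.
Matching on t1.agent_id = t2.agent_id AND t1.tier = t2.tier. A NULL in a compared column never satisfies the condition.
- t1 (agent_id=9, tier=FL) has no partner → padded with NULL.
- t1 (agent_id=8, tier=CR) has no partner → padded with NULL.
- t1 (agent_id=1, tier=DM) pairs with 1 row(s) of t2.
- t1 (agent_id=5, tier=FL) has no partner → padded with NULL.
- t1 (agent_id=9, tier=FL) has no partner → padded with NULL.
- t1 (agent_id=9, tier=TH) pairs with 1 row(s) of t2.
- t1 (agent_id=NULL, tier=FL) has no partner → padded with NULL.
- t1 (agent_id=5, tier=DM) has no partner → padded with NULL.
After projecting and ordering:
t1.agent_id | t2.tier
1 | DM
5 | NULL
5 | NULL
8 | NULL
9 | TH
9 | NULL
9 | NULL
NULL | NULL

(1, DM); (5, NULL); (5, NULL); (8, NULL); (9, TH); (9, NULL); (9, NULL); (NULL, NULL)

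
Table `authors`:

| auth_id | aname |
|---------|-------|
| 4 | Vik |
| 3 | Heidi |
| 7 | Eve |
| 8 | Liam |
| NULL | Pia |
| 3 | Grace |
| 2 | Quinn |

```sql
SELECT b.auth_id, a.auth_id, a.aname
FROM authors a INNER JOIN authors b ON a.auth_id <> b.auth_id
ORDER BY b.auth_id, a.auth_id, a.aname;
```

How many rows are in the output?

28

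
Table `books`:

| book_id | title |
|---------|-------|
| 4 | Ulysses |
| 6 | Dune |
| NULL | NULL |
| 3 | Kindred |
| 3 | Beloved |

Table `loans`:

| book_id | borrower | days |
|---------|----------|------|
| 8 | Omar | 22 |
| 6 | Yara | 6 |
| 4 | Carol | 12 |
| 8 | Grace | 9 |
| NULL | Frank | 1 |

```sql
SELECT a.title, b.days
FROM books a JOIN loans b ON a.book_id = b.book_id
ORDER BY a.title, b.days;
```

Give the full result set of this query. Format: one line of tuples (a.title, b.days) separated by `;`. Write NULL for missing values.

(Dune, 6); (Ulysses, 12)

INNER JOIN keeps only pairs where the ON condition holds.
Matching on a.book_id = b.book_id. A NULL in a compared column never satisfies the condition.
- book_id=4: 1 matching b row(s), so 1 row(s) emitted.
- book_id=6: 1 matching b row(s), so 1 row(s) emitted.
- book_id=NULL: no matching b row, dropped.
- book_id=3: no matching b row, dropped.
- book_id=3: no matching b row, dropped.
After projecting and ordering:
a.title | b.days
Dune | 6
Ulysses | 12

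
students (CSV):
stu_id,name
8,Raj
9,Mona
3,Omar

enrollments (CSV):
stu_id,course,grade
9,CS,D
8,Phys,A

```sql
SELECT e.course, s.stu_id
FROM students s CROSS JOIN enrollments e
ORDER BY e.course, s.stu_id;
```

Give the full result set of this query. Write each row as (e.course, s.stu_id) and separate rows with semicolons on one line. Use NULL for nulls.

(CS, 3); (CS, 8); (CS, 9); (Phys, 3); (Phys, 8); (Phys, 9)

CROSS JOIN pairs every row of `students` with every row of `enrollments`: 3 × 2 = 6 rows.
After projecting and ordering:
e.course | s.stu_id
CS | 3
CS | 8
CS | 9
Phys | 3
Phys | 8
Phys | 9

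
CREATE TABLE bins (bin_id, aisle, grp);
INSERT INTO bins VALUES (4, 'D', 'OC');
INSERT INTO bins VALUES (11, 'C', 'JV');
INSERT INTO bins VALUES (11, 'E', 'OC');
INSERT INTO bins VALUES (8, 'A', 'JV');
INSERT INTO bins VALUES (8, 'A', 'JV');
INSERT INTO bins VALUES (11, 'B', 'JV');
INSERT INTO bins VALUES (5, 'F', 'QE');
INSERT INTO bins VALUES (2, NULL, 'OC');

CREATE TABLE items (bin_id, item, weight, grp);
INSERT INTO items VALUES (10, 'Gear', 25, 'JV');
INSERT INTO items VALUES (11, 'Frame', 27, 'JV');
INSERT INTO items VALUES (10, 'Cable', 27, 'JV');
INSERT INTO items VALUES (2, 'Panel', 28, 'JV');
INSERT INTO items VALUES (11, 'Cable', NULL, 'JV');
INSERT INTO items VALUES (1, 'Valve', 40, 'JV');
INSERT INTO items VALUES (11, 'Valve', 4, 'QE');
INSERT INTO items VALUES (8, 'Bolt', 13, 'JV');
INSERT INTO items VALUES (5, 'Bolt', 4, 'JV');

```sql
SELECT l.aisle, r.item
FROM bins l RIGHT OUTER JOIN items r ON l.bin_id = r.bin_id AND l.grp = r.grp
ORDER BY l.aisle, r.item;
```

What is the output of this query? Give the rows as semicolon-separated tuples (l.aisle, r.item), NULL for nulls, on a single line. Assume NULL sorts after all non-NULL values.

(A, Bolt); (A, Bolt); (B, Cable); (B, Frame); (C, Cable); (C, Frame); (NULL, Bolt); (NULL, Cable); (NULL, Gear); (NULL, Panel); (NULL, Valve); (NULL, Valve)

RIGHT JOIN keeps every row from `items`; unmatched rows get NULL for `bins`'s columns.
Matching on l.bin_id = r.bin_id AND l.grp = r.grp.
- bin_id=4, grp=OC: no matching r row.
- bin_id=11, grp=JV: 2 matching r row(s), so 2 row(s) emitted.
- bin_id=11, grp=OC: no matching r row.
- bin_id=8, grp=JV: 1 matching r row(s), so 1 row(s) emitted.
- bin_id=8, grp=JV: 1 matching r row(s), so 1 row(s) emitted.
- bin_id=11, grp=JV: 2 matching r row(s), so 2 row(s) emitted.
- bin_id=5, grp=QE: no matching r row.
- bin_id=2, grp=OC: no matching r row.
- 6 r row(s) had no l match → kept, l columns NULL.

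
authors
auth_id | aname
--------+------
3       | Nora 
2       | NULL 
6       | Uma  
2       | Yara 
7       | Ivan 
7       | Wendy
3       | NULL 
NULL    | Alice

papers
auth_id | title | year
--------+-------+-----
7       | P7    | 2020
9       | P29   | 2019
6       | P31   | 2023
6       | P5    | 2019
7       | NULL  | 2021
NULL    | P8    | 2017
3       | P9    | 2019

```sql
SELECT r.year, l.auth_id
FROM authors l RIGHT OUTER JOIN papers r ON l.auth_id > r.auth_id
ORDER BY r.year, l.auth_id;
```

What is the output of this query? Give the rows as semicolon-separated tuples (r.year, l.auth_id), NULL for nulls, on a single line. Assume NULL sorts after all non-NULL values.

(2017, NULL); (2019, 6); (2019, 7); (2019, 7); (2019, 7); (2019, 7); (2019, NULL); (2020, NULL); (2021, NULL); (2023, 7); (2023, 7)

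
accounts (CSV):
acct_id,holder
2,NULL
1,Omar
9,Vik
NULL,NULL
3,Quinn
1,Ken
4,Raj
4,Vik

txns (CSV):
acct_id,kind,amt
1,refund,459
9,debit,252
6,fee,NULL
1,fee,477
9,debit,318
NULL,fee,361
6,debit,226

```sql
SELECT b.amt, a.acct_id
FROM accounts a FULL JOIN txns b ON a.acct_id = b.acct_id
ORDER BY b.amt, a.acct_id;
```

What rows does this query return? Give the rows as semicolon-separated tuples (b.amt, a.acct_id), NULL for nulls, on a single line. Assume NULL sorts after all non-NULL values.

(226, NULL); (252, 9); (318, 9); (361, NULL); (459, 1); (459, 1); (477, 1); (477, 1); (NULL, 2); (NULL, 3); (NULL, 4); (NULL, 4); (NULL, NULL); (NULL, NULL)

FULL OUTER JOIN keeps every row from both sides; unmatched rows get NULL for the other side's columns.
Matching on a.acct_id = b.acct_id. A NULL in a compared column never satisfies the condition.
Matched pairs: 6; unmatched a rows kept: 5; unmatched b rows kept: 3.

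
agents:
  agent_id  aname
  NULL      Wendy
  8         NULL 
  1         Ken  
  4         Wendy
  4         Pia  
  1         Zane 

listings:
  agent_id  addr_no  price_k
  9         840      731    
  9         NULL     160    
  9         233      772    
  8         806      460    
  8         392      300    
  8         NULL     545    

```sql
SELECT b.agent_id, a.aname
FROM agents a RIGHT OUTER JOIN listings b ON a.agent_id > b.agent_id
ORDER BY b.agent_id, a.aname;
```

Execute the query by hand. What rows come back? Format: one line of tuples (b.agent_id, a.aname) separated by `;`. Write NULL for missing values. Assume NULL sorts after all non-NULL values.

RIGHT JOIN keeps every row from `listings`; unmatched rows get NULL for `agents`'s columns.
Matching on a.agent_id > b.agent_id. A NULL in a compared column never satisfies the condition.
Matched pairs: 0; unmatched b rows kept: 6.

(8, NULL); (8, NULL); (8, NULL); (9, NULL); (9, NULL); (9, NULL)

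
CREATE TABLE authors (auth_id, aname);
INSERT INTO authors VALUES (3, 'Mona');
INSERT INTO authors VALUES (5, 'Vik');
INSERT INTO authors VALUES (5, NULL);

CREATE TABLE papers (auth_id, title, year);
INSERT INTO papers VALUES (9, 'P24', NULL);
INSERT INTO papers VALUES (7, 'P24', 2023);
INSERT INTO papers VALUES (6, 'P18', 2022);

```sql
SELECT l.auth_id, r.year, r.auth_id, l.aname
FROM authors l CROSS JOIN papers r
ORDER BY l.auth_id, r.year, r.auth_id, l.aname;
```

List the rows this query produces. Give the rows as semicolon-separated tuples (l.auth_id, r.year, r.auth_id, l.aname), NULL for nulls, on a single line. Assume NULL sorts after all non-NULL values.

(3, 2022, 6, Mona); (3, 2023, 7, Mona); (3, NULL, 9, Mona); (5, 2022, 6, Vik); (5, 2022, 6, NULL); (5, 2023, 7, Vik); (5, 2023, 7, NULL); (5, NULL, 9, Vik); (5, NULL, 9, NULL)

CROSS JOIN pairs every row of `authors` with every row of `papers`: 3 × 3 = 9 rows.
After projecting and ordering:
l.auth_id | r.year | r.auth_id | l.aname
3 | 2022 | 6 | Mona
3 | 2023 | 7 | Mona
3 | NULL | 9 | Mona
5 | 2022 | 6 | Vik
5 | 2022 | 6 | NULL
5 | 2023 | 7 | Vik
5 | 2023 | 7 | NULL
5 | NULL | 9 | Vik
5 | NULL | 9 | NULL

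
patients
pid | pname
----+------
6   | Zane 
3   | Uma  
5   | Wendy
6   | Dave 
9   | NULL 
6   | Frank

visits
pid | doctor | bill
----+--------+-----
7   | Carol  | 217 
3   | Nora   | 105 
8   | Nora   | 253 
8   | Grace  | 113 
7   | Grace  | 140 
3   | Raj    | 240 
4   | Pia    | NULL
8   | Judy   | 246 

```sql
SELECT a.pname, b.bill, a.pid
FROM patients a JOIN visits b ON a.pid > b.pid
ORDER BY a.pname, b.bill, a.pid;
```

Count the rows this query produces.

INNER JOIN keeps only pairs where the ON condition holds.
Matching on a.pid > b.pid.
- a row (pid=6): matches 3 b row(s) → 3 output row(s).
- a row (pid=3): no match → dropped.
- a row (pid=5): matches 3 b row(s) → 3 output row(s).
- a row (pid=6): matches 3 b row(s) → 3 output row(s).
- a row (pid=9): matches 8 b row(s) → 8 output row(s).
- a row (pid=6): matches 3 b row(s) → 3 output row(s).
Total: 20 rows.

20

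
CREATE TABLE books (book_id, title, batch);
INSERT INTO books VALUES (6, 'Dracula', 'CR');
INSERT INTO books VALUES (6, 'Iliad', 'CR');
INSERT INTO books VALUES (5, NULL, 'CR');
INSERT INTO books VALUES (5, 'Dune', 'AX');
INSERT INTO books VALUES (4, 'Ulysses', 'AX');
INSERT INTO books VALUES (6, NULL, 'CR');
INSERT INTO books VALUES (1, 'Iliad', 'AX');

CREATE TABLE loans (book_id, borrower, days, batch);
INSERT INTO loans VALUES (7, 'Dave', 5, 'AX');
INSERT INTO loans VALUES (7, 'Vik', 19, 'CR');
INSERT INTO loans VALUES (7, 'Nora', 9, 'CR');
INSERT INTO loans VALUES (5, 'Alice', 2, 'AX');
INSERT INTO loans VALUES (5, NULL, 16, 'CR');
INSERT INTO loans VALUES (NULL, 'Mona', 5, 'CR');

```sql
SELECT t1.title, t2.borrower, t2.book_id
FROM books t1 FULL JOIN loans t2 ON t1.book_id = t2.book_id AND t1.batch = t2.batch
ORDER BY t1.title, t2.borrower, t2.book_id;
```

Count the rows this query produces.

11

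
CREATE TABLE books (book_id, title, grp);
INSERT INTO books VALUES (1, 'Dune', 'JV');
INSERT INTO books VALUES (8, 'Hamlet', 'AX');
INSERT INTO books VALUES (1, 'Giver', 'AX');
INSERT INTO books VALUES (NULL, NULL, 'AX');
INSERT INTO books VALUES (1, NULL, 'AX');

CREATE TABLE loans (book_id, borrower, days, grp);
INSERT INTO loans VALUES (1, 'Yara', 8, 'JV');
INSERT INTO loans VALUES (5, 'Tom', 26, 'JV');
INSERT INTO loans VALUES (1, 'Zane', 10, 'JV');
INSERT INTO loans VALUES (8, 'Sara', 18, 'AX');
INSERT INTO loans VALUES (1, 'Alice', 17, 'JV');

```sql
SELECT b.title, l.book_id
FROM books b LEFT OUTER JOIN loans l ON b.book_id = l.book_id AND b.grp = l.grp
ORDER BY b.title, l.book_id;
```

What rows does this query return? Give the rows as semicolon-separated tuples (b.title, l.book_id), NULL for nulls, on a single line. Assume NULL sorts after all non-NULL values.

(Dune, 1); (Dune, 1); (Dune, 1); (Giver, NULL); (Hamlet, 8); (NULL, NULL); (NULL, NULL)

LEFT JOIN keeps every row from `books`; unmatched rows get NULL for `loans`'s columns.
Matching on b.book_id = l.book_id AND b.grp = l.grp. A NULL in a compared column never satisfies the condition.
- b[0] book_id=1, grp=JV → 3 match(es) in l → 3 row(s).
- b[1] book_id=8, grp=AX → 1 match(es) in l → 1 row(s).
- b[2] book_id=1, grp=AX → no match; kept with NULLs on the l side.
- b[3] book_id=NULL, grp=AX → no match; kept with NULLs on the l side.
- b[4] book_id=1, grp=AX → no match; kept with NULLs on the l side.
After projecting and ordering:
b.title | l.book_id
Dune | 1
Dune | 1
Dune | 1
Giver | NULL
Hamlet | 8
NULL | NULL
NULL | NULL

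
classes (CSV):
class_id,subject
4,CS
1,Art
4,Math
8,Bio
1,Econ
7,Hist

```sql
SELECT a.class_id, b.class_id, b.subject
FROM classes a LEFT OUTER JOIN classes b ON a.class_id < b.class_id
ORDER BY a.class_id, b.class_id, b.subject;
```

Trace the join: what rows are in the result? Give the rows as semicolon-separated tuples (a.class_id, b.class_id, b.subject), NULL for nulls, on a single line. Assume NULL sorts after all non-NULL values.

LEFT JOIN keeps every row from `classes a`; unmatched rows get NULL for `classes b`'s columns.
Matching on a.class_id < b.class_id.
- a[0] class_id=4 → 2 match(es) in b → 2 row(s).
- a[1] class_id=1 → 4 match(es) in b → 4 row(s).
- a[2] class_id=4 → 2 match(es) in b → 2 row(s).
- a[3] class_id=8 → no match; kept with NULLs on the b side.
- a[4] class_id=1 → 4 match(es) in b → 4 row(s).
- a[5] class_id=7 → 1 match(es) in b → 1 row(s).

(1, 4, CS); (1, 4, CS); (1, 4, Math); (1, 4, Math); (1, 7, Hist); (1, 7, Hist); (1, 8, Bio); (1, 8, Bio); (4, 7, Hist); (4, 7, Hist); (4, 8, Bio); (4, 8, Bio); (7, 8, Bio); (8, NULL, NULL)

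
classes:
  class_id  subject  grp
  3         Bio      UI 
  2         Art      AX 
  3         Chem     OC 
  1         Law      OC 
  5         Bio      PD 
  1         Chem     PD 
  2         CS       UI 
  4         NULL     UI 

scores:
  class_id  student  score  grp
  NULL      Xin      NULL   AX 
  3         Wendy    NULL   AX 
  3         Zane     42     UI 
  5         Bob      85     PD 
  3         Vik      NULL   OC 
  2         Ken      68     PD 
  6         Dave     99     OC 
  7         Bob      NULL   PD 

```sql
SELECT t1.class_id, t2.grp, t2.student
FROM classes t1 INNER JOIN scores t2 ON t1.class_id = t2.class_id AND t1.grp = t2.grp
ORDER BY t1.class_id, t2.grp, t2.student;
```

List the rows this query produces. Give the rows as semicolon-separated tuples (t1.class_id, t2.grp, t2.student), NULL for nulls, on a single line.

(3, OC, Vik); (3, UI, Zane); (5, PD, Bob)

INNER JOIN keeps only pairs where the ON condition holds.
Matching on t1.class_id = t2.class_id AND t1.grp = t2.grp. A NULL in a compared column never satisfies the condition.
- t1 row (class_id=3, grp=UI): matches 1 t2 row(s) → 1 output row(s).
- t1 row (class_id=2, grp=AX): no match → dropped.
- t1 row (class_id=3, grp=OC): matches 1 t2 row(s) → 1 output row(s).
- t1 row (class_id=1, grp=OC): no match → dropped.
- t1 row (class_id=5, grp=PD): matches 1 t2 row(s) → 1 output row(s).
- t1 row (class_id=1, grp=PD): no match → dropped.
- t1 row (class_id=2, grp=UI): no match → dropped.
- t1 row (class_id=4, grp=UI): no match → dropped.
After projecting and ordering:
t1.class_id | t2.grp | t2.student
3 | OC | Vik
3 | UI | Zane
5 | PD | Bob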